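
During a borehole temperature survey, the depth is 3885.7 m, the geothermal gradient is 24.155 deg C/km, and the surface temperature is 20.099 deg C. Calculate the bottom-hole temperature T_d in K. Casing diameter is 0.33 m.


T_d = T_surf + grad * d / 1000
T_d = 20.099 + 24.155 * 3885.7 / 1000
T_d = 113.9581 deg C
Convert to K: 113.9581 + 273.15 = 387.11 K
T_d = 387.11 K


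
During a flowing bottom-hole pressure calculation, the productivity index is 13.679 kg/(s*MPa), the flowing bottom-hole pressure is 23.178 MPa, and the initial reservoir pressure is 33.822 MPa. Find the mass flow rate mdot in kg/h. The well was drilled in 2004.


mdot = (P_i - P_wf) * PI
mdot = (33.822 - 23.178) * 13.679
mdot = 145.5993 kg/s
Convert: 145.5993 kg/s * 3600.0 = 5.2416e+05 kg/h
mdot = 5.2416e+05 kg/h


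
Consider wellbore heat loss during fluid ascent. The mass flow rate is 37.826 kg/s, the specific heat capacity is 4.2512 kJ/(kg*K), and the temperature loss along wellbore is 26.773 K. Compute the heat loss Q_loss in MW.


Q_loss = mdot * cp * dT
Q_loss = 37.826 * 4.2512 * 26.773
Q_loss = 4305.256 kW
Convert: 4305.256 kW * 0.001 = 4.3053 MW
Q_loss = 4.3053 MW


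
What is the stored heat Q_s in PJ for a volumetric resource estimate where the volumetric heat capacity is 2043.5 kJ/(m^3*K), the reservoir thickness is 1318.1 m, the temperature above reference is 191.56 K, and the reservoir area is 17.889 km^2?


Step 1: Vr = A*1e6*hr = 17.889*1e6*1318.1 = 2.357949e+10 m^3
Step 2: Q_s = Vr*rhoc*dT/1e12 = 2.357949e+10*2043.5*191.56/1e12 = 9230.3 PJ
Q_s = 9230.3 PJ


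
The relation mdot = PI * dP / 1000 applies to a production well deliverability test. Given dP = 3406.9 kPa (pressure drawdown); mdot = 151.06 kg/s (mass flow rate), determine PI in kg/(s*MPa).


PI = mdot * 1000 / dP
PI = 151.06 * 1000 / 3406.9
PI = 44.339 kg/(s*MPa)


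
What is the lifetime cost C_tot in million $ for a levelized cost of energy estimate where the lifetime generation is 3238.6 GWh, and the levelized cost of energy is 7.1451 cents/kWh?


C_tot = LCOE / 100 * E_tot
C_tot = 7.1451 / 100 * 3238.6
C_tot = 231.40 million $


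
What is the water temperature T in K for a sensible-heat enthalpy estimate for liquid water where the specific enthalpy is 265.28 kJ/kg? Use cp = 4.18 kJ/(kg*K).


T = h / cp
T = 265.28 / 4.18
T = 63.46411 deg C
Convert to K: 63.46411 + 273.15 = 336.61 K
T = 336.61 K


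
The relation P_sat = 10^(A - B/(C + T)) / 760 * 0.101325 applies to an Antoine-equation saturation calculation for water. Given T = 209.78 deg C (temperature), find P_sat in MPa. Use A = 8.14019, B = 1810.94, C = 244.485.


P_sat = 10^(A - B/(C + T)) / 760 * 0.101325
P_sat = 10^(8.14019 - 1810.94/(244.485 + 209.78)) / 760 * 0.101325
P_sat = 1.8992 MPa


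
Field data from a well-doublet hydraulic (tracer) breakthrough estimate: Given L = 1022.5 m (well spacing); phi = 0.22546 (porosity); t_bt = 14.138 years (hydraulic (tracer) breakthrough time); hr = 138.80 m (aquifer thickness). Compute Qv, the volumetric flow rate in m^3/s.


Qv = pi*hr*phi*L^2 / (3*t_bt*365.25*86400)
Qv = pi*138.80*0.22546*1022.5^2 / (3*14.138*365.25*86400)
Qv = 0.076793 m^3/s


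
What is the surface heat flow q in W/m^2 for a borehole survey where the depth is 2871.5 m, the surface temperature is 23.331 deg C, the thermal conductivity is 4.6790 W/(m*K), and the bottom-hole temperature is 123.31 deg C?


Step 1: grad = (T_d - T_surf)/d * 1000 = (123.31 - 23.331)/2871.5 * 1000 = 34.81769 deg C/km
Step 2: q = k * grad / 1000 = 4.679 * 34.81769 / 1000 = 0.16291 W/m^2
q = 0.16291 W/m^2


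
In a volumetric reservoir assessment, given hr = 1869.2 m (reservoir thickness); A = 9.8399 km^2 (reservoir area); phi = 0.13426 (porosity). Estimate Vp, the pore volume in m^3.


Vp = A * 1e6 * hr * phi
Vp = 9.8399 * 1e6 * 1869.2 * 0.13426
Vp = 2.4694e+09 m^3


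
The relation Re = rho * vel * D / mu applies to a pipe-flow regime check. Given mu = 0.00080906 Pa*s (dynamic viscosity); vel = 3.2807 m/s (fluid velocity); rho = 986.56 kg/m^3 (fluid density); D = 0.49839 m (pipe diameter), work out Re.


Re = rho * vel * D / mu
Re = 986.56 * 3.2807 * 0.49839 / 0.00080906
Re = 1.9938e+06


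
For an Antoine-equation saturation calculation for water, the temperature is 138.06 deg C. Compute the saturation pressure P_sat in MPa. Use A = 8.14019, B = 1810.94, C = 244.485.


P_sat = 10^(A - B/(C + T)) / 760 * 0.101325
P_sat = 10^(8.14019 - 1810.94/(244.485 + 138.06)) / 760 * 0.101325
P_sat = 0.33976 MPa


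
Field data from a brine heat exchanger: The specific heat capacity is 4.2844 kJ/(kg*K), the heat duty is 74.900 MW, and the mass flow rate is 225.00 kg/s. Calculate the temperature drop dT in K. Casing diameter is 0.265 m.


dT = Q * 1000 / (mdot * cp)
dT = 74.900 * 1000 / (225.00 * 4.2844)
dT = 77.698 K


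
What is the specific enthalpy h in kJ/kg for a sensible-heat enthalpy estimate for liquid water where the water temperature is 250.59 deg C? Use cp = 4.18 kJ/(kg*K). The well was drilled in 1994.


h = cp * T
h = 4.18 * 250.59
h = 1047.5 kJ/kg


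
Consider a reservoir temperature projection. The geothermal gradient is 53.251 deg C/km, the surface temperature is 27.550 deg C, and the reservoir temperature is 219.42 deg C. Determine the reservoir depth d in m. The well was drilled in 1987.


d = (T_res - T_surf) / grad * 1000
d = (219.42 - 27.550) / 53.251 * 1000
d = 3603.1 m


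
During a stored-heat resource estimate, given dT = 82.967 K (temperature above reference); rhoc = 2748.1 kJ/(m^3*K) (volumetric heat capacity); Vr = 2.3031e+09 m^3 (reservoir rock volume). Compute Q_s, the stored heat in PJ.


Q_s = Vr * rhoc * dT / 1e12
Q_s = 2.3031e+09 * 2748.1 * 82.967 / 1e12
Q_s = 525.11 PJ


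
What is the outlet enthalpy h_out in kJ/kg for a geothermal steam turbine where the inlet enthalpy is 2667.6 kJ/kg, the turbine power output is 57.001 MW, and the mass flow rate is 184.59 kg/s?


h_out = h_in - P * 1000 / mdot
h_out = 2667.6 - 57.001 * 1000 / 184.59
h_out = 2358.8 kJ/kg


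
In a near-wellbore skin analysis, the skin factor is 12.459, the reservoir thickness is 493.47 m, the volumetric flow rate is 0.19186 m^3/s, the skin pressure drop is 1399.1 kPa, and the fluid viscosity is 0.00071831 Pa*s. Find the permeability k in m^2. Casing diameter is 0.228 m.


k = S*q*mu / (2*pi*dP_s*1000*hr)
k = 12.459*0.19186*0.00071831 / (2*pi*1399.1*1000*493.47)
k = 3.9581e-13 m^2


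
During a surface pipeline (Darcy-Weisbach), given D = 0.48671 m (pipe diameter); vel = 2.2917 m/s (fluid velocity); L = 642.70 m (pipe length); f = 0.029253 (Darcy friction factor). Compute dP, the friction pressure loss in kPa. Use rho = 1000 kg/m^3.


dP = f * (L/D) * (rho*vel^2/2) / 1000
dP = 0.029253 * (642.70/0.48671) * (1000*2.2917^2/2) / 1000
dP = 101.44 kPa


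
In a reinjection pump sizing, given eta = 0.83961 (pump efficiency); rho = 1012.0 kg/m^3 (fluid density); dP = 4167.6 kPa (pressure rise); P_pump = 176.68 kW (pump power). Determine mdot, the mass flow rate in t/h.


mdot = P_pump * rho * eta / dP
mdot = 176.68 * 1012.0 * 0.83961 / 4167.6
mdot = 36.02131 kg/s
Convert: 36.02131 kg/s * 3.6 = 129.68 t/h
mdot = 129.68 t/h


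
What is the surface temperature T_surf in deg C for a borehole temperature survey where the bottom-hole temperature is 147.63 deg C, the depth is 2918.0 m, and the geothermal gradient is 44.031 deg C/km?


T_surf = T_d - grad * d / 1000
T_surf = 147.63 - 44.031 * 2918.0 / 1000
T_surf = 19.148 deg C


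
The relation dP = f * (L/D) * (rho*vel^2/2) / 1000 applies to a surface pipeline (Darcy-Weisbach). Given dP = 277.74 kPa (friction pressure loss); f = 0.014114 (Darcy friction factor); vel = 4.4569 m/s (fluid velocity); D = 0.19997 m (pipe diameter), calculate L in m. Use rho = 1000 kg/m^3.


L = dP*1000*D / (f*rho*vel^2/2)
L = 277.74*1000*0.19997 / (0.014114*1000*4.4569^2/2)
L = 396.20 m


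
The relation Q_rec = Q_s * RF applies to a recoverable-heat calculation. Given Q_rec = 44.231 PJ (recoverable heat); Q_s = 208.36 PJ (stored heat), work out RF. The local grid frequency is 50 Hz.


RF = Q_rec / Q_s
RF = 44.231 / 208.36
RF = 0.21228


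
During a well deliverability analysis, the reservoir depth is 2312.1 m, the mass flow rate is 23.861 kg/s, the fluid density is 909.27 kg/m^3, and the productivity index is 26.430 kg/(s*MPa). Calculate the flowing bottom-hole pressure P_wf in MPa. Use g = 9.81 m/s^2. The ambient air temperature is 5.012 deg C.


Step 1: P_i = rho*g*h/1e6 = 909.27*9.81*2312.1/1e6 = 20.62379 MPa
Step 2: P_wf = P_i - mdot/PI = 20.62379 - 23.861/26.43 = 19.721 MPa
P_wf = 19.721 MPa


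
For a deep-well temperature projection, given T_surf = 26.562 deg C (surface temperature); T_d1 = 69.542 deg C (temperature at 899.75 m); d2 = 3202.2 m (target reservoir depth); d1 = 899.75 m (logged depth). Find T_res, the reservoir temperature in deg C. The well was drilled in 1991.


Step 1: grad = (T_d1 - T_surf)/d1 * 1000 = (69.542 - 26.562)/899.75 * 1000 = 47.76882 deg C/km
Step 2: T_res = T_surf + grad*d2/1000 = 26.562 + 47.76882*3202.2/1000 = 179.53 deg C
T_res = 179.53 deg C


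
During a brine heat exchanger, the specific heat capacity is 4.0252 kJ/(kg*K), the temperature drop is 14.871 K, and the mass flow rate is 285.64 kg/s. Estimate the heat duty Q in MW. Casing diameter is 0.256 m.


Q = mdot * cp * dT / 1000
Q = 285.64 * 4.0252 * 14.871 / 1000
Q = 17.098 MW


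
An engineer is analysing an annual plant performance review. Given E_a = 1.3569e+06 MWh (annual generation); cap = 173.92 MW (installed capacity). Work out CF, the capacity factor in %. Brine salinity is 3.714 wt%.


CF = E_a / (cap * 8760) * 100
CF = 1.3569e+06 / (173.92 * 8760) * 100
CF = 89.062 %


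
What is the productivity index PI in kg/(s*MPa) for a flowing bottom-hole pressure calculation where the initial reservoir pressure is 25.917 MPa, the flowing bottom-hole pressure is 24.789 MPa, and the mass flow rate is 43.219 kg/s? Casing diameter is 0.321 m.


PI = mdot / (P_i - P_wf)
PI = 43.219 / (25.917 - 24.789)
PI = 38.315 kg/(s*MPa)


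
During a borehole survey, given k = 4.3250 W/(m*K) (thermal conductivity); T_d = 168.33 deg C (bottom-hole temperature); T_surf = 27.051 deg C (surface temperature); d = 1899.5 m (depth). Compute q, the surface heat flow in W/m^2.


Step 1: grad = (T_d - T_surf)/d * 1000 = (168.33 - 27.051)/1899.5 * 1000 = 74.37694 deg C/km
Step 2: q = k * grad / 1000 = 4.325 * 74.37694 / 1000 = 0.32168 W/m^2
q = 0.32168 W/m^2


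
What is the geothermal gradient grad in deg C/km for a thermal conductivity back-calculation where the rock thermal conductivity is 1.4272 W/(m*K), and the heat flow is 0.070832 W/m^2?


grad = q / k * 1000
grad = 0.070832 / 1.4272 * 1000
grad = 49.630 deg C/km


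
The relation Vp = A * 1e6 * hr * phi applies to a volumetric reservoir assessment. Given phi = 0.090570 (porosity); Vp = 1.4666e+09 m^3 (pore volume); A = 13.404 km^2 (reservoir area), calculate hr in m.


hr = Vp / (A * 1e6 * phi)
hr = 1.4666e+09 / (13.404 * 1e6 * 0.090570)
hr = 1208.1 m


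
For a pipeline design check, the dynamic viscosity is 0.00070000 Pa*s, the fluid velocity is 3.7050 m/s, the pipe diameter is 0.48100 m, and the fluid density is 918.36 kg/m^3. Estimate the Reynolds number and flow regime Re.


Step 1: Re = rho*vel*D/mu = 918.36*3.705*0.481/0.0007 = 2.3380e+06
Step 2: Re = 2.3380e+06 > 4000, so flow is turbulent.
Re = 2.3380e+06 (turbulent)


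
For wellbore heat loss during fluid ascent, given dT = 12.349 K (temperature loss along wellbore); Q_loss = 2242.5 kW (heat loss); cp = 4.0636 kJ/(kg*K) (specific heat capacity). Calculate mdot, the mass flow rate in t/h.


mdot = Q_loss / (cp * dT)
mdot = 2242.5 / (4.0636 * 12.349)
mdot = 44.68788 kg/s
Convert: 44.68788 kg/s * 3.6 = 160.88 t/h
mdot = 160.88 t/h


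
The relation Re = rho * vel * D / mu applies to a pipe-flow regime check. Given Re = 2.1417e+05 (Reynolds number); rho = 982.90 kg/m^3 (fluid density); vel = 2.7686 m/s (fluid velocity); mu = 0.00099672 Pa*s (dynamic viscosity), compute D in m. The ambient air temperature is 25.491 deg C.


D = Re * mu / (rho * vel)
D = 2.1417e+05 * 0.00099672 / (982.90 * 2.7686)
D = 0.078444 m


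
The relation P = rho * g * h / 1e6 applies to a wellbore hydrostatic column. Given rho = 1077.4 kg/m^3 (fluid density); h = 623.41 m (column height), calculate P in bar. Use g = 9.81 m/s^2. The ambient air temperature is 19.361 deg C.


P = rho * g * h / 1e6
P = 1077.4 * 9.81 * 623.41 / 1e6
P = 6.589004 MPa
Convert: 6.589004 MPa * 10.0 = 65.890 bar
P = 65.890 bar


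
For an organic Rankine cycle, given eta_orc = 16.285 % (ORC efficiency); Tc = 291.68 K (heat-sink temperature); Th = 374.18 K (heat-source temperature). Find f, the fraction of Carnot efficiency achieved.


f = (eta_orc/100) / (1 - Tc/Th)
f = (16.285/100) / (1 - 291.68/374.18)
f = 0.73861


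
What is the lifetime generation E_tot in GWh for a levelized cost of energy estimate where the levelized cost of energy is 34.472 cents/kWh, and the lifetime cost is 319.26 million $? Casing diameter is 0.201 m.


E_tot = C_tot / LCOE * 100
E_tot = 319.26 / 34.472 * 100
E_tot = 926.14 GWh


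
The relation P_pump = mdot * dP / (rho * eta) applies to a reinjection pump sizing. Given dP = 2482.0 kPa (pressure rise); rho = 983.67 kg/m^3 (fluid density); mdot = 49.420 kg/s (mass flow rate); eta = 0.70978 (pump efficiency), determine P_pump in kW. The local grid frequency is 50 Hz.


P_pump = mdot * dP / (rho * eta)
P_pump = 49.420 * 2482.0 / (983.67 * 0.70978)
P_pump = 175.68 kW


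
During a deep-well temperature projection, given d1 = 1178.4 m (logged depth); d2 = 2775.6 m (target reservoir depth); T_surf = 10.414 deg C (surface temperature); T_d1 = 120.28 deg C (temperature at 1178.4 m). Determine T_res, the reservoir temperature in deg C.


Step 1: grad = (T_d1 - T_surf)/d1 * 1000 = (120.28 - 10.414)/1178.4 * 1000 = 93.23320 deg C/km
Step 2: T_res = T_surf + grad*d2/1000 = 10.414 + 93.23320*2775.6/1000 = 269.19 deg C
T_res = 269.19 deg C


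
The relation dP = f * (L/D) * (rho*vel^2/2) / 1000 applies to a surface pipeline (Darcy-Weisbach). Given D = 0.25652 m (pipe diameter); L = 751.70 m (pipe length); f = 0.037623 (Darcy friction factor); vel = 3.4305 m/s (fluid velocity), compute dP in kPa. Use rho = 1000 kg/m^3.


dP = f * (L/D) * (rho*vel^2/2) / 1000
dP = 0.037623 * (751.70/0.25652) * (1000*3.4305^2/2) / 1000
dP = 648.73 kPa


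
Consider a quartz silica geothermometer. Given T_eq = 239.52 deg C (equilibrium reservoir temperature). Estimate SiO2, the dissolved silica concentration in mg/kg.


SiO2 = 10^(5.19 - 1309/(T_eq + 273.15))
SiO2 = 10^(5.19 - 1309/(239.52 + 273.15))
SiO2 = 433.21 mg/kg


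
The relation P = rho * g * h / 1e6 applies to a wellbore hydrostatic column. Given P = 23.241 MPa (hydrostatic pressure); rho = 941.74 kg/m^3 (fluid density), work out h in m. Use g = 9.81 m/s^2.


h = P * 1e6 / (g * rho)
h = 23.241 * 1e6 / (9.81 * 941.74)
h = 2515.7 m


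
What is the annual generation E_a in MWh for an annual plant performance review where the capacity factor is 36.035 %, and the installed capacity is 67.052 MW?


E_a = CF / 100 * cap * 8760
E_a = 36.035 / 100 * 67.052 * 8760
E_a = 2.1166e+05 MWh


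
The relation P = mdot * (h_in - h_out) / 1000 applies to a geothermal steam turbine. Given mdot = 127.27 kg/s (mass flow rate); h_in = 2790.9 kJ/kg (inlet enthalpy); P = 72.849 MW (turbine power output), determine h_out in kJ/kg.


h_out = h_in - P * 1000 / mdot
h_out = 2790.9 - 72.849 * 1000 / 127.27
h_out = 2218.5 kJ/kg


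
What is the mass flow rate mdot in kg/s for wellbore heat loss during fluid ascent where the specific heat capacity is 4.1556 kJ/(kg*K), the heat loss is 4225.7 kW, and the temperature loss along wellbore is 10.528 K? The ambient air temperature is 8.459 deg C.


mdot = Q_loss / (cp * dT)
mdot = 4225.7 / (4.1556 * 10.528)
mdot = 96.587 kg/s


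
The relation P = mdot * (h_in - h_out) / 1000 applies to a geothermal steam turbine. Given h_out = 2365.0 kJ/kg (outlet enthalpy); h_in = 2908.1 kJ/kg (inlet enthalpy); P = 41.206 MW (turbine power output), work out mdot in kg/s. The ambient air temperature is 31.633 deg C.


mdot = P * 1000 / (h_in - h_out)
mdot = 41.206 * 1000 / (2908.1 - 2365.0)
mdot = 75.872 kg/s


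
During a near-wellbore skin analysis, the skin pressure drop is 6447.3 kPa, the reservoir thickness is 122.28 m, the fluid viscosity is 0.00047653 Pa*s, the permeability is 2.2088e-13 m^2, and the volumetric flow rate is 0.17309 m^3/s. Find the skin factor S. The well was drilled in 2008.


S = dP_s * 1000 * 2*pi*k*hr / (q*mu)
S = 6447.3 * 1000 * 2*pi*2.2088e-13*122.28 / (0.17309*0.00047653)
S = 13.265


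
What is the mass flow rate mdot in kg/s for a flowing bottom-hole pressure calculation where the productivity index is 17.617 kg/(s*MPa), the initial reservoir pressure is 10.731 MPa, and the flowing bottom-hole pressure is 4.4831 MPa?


mdot = (P_i - P_wf) * PI
mdot = (10.731 - 4.4831) * 17.617
mdot = 110.07 kg/s


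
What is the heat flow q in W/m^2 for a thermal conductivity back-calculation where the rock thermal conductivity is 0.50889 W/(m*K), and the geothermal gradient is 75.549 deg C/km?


q = k * grad / 1000
q = 0.50889 * 75.549 / 1000
q = 0.038446 W/m^2


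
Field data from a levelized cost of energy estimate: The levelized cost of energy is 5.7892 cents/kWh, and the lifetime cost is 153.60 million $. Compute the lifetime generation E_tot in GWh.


E_tot = C_tot / LCOE * 100
E_tot = 153.60 / 5.7892 * 100
E_tot = 2653.2 GWh


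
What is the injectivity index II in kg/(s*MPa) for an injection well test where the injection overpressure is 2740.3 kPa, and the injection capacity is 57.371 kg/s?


II = mdot * 1000 / dP
II = 57.371 * 1000 / 2740.3
II = 20.936 kg/(s*MPa)


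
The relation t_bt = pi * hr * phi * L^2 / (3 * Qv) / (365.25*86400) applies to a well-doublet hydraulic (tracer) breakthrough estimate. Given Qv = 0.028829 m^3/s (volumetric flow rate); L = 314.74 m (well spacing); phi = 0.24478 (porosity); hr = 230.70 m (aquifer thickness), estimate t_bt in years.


t_bt = pi * hr * phi * L^2 / (3 * Qv) / (365.25*86400)
t_bt = pi * 230.70 * 0.24478 * 314.74^2 / (3 * 0.028829) / (365.25*86400)
t_bt = 6.4391 years


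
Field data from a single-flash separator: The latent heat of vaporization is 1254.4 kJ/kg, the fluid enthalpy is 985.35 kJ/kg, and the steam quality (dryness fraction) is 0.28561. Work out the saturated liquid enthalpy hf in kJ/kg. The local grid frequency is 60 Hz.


hf = h - x * hfg
hf = 985.35 - 0.28561 * 1254.4
hf = 627.08 kJ/kg


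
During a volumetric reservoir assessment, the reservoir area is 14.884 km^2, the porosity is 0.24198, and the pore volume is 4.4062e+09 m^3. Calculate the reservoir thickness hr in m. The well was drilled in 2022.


hr = Vp / (A * 1e6 * phi)
hr = 4.4062e+09 / (14.884 * 1e6 * 0.24198)
hr = 1223.4 m


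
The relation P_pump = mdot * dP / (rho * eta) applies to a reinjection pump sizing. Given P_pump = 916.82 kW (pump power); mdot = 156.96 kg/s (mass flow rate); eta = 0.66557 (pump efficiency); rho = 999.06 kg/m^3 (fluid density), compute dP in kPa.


dP = P_pump * rho * eta / mdot
dP = 916.82 * 999.06 * 0.66557 / 156.96
dP = 3884.0 kPa


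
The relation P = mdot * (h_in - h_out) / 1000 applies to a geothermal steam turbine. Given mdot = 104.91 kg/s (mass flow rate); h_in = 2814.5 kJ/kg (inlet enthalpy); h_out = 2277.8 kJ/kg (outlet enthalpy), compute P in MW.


P = mdot * (h_in - h_out) / 1000
P = 104.91 * (2814.5 - 2277.8) / 1000
P = 56.305 MW


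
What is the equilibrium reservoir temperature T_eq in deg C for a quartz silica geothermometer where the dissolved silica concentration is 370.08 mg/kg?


T_eq = 1309 / (5.19 - log10(SiO2)) - 273.15
T_eq = 1309 / (5.19 - log10(370.08)) - 273.15
T_eq = 226.14 deg C


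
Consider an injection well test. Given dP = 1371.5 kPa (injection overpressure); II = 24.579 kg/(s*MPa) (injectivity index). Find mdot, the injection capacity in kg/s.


mdot = II * dP / 1000
mdot = 24.579 * 1371.5 / 1000
mdot = 33.710 kg/s


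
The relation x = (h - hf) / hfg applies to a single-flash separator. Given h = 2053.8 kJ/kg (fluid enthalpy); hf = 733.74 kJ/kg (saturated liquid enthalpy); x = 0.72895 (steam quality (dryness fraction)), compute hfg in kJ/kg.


hfg = (h - hf) / x
hfg = (2053.8 - 733.74) / 0.72895
hfg = 1810.9 kJ/kg


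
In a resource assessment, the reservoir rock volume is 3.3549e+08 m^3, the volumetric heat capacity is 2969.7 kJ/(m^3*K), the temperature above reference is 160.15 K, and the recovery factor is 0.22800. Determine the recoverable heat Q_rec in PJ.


Step 1: Q_s = Vr*rhoc*dT/1e12 = 3.3549e+08*2969.7*160.15/1e12 = 159.5582 PJ
Step 2: Q_rec = Q_s * RF = 159.5582 * 0.228 = 36.379 PJ
Q_rec = 36.379 PJ


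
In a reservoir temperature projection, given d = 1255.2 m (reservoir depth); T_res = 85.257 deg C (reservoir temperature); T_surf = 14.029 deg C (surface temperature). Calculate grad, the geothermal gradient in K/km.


grad = (T_res - T_surf) / d * 1000
grad = (85.257 - 14.029) / 1255.2 * 1000
grad = 56.74634 deg C/km
Convert: 56.74634 deg C/km * 1.0 = 56.746 K/km
grad = 56.746 K/km


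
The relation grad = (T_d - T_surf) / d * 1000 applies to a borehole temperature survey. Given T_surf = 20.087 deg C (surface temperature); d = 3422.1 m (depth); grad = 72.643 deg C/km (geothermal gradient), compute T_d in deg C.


T_d = T_surf + grad * d / 1000
T_d = 20.087 + 72.643 * 3422.1 / 1000
T_d = 268.68 deg C


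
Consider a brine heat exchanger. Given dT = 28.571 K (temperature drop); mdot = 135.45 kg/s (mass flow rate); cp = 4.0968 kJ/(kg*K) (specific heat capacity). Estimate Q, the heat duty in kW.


Q = mdot * cp * dT / 1000
Q = 135.45 * 4.0968 * 28.571 / 1000
Q = 15.85438 MW
Convert: 15.85438 MW * 1000.0 = 15854 kW
Q = 15854 kW


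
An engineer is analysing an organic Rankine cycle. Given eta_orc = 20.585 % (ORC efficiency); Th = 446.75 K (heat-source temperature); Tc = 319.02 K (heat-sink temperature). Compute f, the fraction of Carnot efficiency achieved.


f = (eta_orc/100) / (1 - Tc/Th)
f = (20.585/100) / (1 - 319.02/446.75)
f = 0.71998


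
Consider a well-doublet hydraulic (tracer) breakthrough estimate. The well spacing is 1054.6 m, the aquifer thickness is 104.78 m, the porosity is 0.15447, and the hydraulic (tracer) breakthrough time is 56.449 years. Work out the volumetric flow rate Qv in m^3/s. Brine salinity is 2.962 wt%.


Qv = pi*hr*phi*L^2 / (3*t_bt*365.25*86400)
Qv = pi*104.78*0.15447*1054.6^2 / (3*56.449*365.25*86400)
Qv = 0.010582 m^3/s


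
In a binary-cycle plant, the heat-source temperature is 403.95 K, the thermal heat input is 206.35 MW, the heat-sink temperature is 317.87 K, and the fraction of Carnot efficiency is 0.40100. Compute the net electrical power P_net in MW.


Step 1: eta = (1 - Tc/Th)*f = (1 - 317.87/403.95)*0.401 = 0.08545137
Step 2: P_net = eta * Q_in = 0.08545137 * 206.35 = 17.633 MW
P_net = 17.633 MW


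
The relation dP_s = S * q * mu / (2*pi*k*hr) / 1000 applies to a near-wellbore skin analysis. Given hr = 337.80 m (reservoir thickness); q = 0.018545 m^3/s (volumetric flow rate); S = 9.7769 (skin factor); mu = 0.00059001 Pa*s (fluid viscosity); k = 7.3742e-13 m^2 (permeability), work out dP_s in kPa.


dP_s = S * q * mu / (2*pi*k*hr) / 1000
dP_s = 9.7769 * 0.018545 * 0.00059001 / (2*pi*7.3742e-13*337.80) / 1000
dP_s = 68.349 kPa


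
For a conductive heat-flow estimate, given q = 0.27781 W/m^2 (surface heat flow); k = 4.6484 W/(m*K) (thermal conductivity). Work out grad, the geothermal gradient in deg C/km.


grad = q * 1000 / k
grad = 0.27781 * 1000 / 4.6484
grad = 59.765 deg C/km


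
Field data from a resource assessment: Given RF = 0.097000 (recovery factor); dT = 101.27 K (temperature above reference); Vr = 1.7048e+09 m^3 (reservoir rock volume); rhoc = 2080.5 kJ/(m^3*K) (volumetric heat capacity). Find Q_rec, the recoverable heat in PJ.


Step 1: Q_s = Vr*rhoc*dT/1e12 = 1.7048e+09*2080.5*101.27/1e12 = 359.1881 PJ
Step 2: Q_rec = Q_s * RF = 359.1881 * 0.097 = 34.841 PJ
Q_rec = 34.841 PJ


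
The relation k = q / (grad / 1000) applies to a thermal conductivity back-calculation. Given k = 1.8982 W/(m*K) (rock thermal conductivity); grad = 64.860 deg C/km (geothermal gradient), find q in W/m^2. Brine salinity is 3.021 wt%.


q = k * grad / 1000
q = 1.8982 * 64.860 / 1000
q = 0.12312 W/m^2


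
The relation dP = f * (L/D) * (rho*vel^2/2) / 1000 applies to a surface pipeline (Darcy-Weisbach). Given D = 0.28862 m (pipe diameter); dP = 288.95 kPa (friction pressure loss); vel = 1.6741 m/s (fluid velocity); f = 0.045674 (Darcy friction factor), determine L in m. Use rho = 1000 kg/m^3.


L = dP*1000*D / (f*rho*vel^2/2)
L = 288.95*1000*0.28862 / (0.045674*1000*1.6741^2/2)
L = 1303.0 m


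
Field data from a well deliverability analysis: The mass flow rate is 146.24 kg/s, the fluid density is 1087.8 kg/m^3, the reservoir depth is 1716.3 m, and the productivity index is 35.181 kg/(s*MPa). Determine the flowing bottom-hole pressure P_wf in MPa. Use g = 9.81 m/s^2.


Step 1: P_i = rho*g*h/1e6 = 1087.8*9.81*1716.3/1e6 = 18.31518 MPa
Step 2: P_wf = P_i - mdot/PI = 18.31518 - 146.24/35.181 = 14.158 MPa
P_wf = 14.158 MPa


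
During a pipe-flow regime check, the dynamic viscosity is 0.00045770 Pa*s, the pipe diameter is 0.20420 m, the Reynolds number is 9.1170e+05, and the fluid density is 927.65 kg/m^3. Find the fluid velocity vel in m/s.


vel = Re * mu / (rho * D)
vel = 9.1170e+05 * 0.00045770 / (927.65 * 0.20420)
vel = 2.2029 m/s


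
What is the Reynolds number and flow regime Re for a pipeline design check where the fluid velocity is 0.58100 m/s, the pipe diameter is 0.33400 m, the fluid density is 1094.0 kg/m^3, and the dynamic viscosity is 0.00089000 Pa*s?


Step 1: Re = rho*vel*D/mu = 1094.0*0.581*0.334/0.00089 = 2.3853e+05
Step 2: Re = 2.3853e+05 > 4000, so flow is turbulent.
Re = 2.3853e+05 (turbulent)


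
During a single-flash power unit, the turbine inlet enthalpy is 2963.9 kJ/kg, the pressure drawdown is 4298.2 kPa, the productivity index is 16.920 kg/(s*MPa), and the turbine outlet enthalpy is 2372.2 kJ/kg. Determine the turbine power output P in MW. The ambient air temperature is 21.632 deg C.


Step 1: mdot = PI * dP / 1000 = 16.92 * 4298.2 / 1000 = 72.72554 kg/s
Step 2: P = mdot*(h_in - h_out)/1000 = 72.72554*(2963.9 - 2372.2)/1000 = 43.032 MW
P = 43.032 MW


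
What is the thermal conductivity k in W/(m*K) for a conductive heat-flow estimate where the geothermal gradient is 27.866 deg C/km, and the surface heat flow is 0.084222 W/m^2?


k = q * 1000 / grad
k = 0.084222 * 1000 / 27.866
k = 3.0224 W/(m*K)


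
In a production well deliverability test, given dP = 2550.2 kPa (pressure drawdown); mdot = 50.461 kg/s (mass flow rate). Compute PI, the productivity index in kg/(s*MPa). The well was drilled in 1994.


PI = mdot * 1000 / dP
PI = 50.461 * 1000 / 2550.2
PI = 19.787 kg/(s*MPa)


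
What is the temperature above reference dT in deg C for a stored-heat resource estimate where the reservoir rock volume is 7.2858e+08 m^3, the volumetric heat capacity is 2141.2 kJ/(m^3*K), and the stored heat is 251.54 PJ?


dT = Q_s * 1e12 / (Vr * rhoc)
dT = 251.54 * 1e12 / (7.2858e+08 * 2141.2)
dT = 161.2399 K
Convert (temperature difference, 1 K = 1 deg C): 161.2399 K = 161.2399 deg C
dT = 161.24 deg C


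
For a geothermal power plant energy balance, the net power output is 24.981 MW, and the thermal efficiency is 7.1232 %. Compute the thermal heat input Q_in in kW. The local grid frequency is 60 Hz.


Q_in = W_net / (eta / 100)
Q_in = 24.981 / (7.1232 / 100)
Q_in = 350.6991 MW
Convert: 350.6991 MW * 1000.0 = 3.5070e+05 kW
Q_in = 3.5070e+05 kW


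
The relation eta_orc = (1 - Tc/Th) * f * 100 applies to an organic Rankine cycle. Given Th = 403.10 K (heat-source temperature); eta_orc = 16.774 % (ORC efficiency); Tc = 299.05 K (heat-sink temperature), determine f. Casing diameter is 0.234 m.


f = (eta_orc/100) / (1 - Tc/Th)
f = (16.774/100) / (1 - 299.05/403.10)
f = 0.64984


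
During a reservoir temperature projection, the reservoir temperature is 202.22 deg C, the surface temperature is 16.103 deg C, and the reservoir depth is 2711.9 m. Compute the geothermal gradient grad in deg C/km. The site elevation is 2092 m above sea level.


grad = (T_res - T_surf) / d * 1000
grad = (202.22 - 16.103) / 2711.9 * 1000
grad = 68.630 deg C/km


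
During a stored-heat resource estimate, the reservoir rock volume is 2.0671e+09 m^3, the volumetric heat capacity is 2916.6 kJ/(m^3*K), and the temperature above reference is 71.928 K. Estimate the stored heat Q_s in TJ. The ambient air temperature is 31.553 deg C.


Q_s = Vr * rhoc * dT / 1e12
Q_s = 2.0671e+09 * 2916.6 * 71.928 / 1e12
Q_s = 433.6470 PJ
Convert: 433.6470 PJ * 1000.0 = 4.3365e+05 TJ
Q_s = 4.3365e+05 TJ


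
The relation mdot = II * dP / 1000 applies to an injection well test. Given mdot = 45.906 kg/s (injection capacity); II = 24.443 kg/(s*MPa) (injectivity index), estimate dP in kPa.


dP = mdot * 1000 / II
dP = 45.906 * 1000 / 24.443
dP = 1878.1 kPa


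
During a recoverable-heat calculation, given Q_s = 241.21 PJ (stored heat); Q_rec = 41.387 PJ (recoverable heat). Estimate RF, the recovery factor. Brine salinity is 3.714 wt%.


RF = Q_rec / Q_s
RF = 41.387 / 241.21
RF = 0.17158


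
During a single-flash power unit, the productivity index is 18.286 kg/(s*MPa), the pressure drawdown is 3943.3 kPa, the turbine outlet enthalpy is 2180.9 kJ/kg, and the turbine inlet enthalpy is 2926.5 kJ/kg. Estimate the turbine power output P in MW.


Step 1: mdot = PI * dP / 1000 = 18.286 * 3943.3 / 1000 = 72.10718 kg/s
Step 2: P = mdot*(h_in - h_out)/1000 = 72.10718*(2926.5 - 2180.9)/1000 = 53.763 MW
P = 53.763 MW


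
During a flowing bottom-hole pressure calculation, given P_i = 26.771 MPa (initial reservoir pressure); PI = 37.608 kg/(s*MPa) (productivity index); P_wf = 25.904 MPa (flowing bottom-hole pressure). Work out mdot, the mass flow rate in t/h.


mdot = (P_i - P_wf) * PI
mdot = (26.771 - 25.904) * 37.608
mdot = 32.60614 kg/s
Convert: 32.60614 kg/s * 3.6 = 117.38 t/h
mdot = 117.38 t/h


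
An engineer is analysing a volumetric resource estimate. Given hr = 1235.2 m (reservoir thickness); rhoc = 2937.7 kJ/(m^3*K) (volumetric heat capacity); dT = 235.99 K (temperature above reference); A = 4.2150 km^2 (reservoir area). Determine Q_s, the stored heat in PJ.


Step 1: Vr = A*1e6*hr = 4.215*1e6*1235.2 = 5.206368e+09 m^3
Step 2: Q_s = Vr*rhoc*dT/1e12 = 5.206368e+09*2937.7*235.99/1e12 = 3609.4 PJ
Q_s = 3609.4 PJ


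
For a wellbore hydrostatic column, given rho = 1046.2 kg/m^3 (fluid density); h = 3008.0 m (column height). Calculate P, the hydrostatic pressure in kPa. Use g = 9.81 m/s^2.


P = rho * g * h / 1e6
P = 1046.2 * 9.81 * 3008.0 / 1e6
P = 30.87177 MPa
Convert: 30.87177 MPa * 1000.0 = 30872 kPa
P = 30872 kPa


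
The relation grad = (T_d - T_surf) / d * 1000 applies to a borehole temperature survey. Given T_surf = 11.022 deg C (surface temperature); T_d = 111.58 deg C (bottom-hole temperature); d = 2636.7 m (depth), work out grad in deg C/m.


grad = (T_d - T_surf) / d * 1000
grad = (111.58 - 11.022) / 2636.7 * 1000
grad = 38.13782 deg C/km
Convert: 38.13782 deg C/km * 0.001 = 0.038138 deg C/m
grad = 0.038138 deg C/m


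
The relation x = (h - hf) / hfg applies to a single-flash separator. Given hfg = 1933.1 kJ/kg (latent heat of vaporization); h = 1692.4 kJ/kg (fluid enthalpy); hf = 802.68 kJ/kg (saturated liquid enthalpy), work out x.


x = (h - hf) / hfg
x = (1692.4 - 802.68) / 1933.1
x = 0.46026


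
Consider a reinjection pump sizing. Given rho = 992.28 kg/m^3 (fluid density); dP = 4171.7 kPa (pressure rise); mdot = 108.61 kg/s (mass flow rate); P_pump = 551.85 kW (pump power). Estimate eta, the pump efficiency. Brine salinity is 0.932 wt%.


eta = mdot * dP / (rho * P_pump)
eta = 108.61 * 4171.7 / (992.28 * 551.85)
eta = 0.82742


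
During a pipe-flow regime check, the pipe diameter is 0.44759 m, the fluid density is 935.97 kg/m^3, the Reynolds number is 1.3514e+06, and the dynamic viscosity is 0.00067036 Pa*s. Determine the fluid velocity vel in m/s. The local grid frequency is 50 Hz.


vel = Re * mu / (rho * D)
vel = 1.3514e+06 * 0.00067036 / (935.97 * 0.44759)
vel = 2.1625 m/s


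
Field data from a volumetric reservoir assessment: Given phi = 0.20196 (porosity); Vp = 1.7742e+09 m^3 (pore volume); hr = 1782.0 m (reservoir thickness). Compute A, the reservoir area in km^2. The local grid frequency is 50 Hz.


A = Vp / (1e6 * hr * phi)
A = 1.7742e+09 / (1e6 * 1782.0 * 0.20196)
A = 4.9298 km^2


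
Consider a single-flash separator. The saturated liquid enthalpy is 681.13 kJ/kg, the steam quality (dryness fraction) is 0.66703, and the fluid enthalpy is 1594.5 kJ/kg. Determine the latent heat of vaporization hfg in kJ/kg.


hfg = (h - hf) / x
hfg = (1594.5 - 681.13) / 0.66703
hfg = 1369.3 kJ/kg


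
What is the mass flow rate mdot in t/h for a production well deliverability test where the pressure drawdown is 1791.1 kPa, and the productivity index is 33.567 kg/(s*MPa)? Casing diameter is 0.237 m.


mdot = PI * dP / 1000
mdot = 33.567 * 1791.1 / 1000
mdot = 60.12185 kg/s
Convert: 60.12185 kg/s * 3.6 = 216.44 t/h
mdot = 216.44 t/h


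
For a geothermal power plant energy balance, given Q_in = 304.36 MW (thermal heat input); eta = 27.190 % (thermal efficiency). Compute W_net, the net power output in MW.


W_net = eta / 100 * Q_in
W_net = 27.190 / 100 * 304.36
W_net = 82.755 MW


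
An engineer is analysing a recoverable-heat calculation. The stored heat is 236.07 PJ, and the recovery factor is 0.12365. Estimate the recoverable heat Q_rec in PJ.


Q_rec = Q_s * RF
Q_rec = 236.07 * 0.12365
Q_rec = 29.190 PJ


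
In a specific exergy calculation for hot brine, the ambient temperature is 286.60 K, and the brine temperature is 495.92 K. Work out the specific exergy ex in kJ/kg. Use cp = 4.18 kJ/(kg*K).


ex = cp * ((T_b - T_0) - T_0 * ln(T_b/T_0))
ex = 4.18 * ((495.92 - 286.60) - 286.60 * ln(495.92/286.60))
ex = 218.07 kJ/kg


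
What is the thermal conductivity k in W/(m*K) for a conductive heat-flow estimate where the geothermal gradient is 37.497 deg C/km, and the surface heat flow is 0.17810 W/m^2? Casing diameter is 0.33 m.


k = q * 1000 / grad
k = 0.17810 * 1000 / 37.497
k = 4.7497 W/(m*K)


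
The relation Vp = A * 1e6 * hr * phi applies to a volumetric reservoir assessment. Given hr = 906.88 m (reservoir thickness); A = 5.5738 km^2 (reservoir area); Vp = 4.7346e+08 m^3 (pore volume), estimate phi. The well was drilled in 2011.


phi = Vp / (A * 1e6 * hr)
phi = 4.7346e+08 / (5.5738 * 1e6 * 906.88)
phi = 0.093666


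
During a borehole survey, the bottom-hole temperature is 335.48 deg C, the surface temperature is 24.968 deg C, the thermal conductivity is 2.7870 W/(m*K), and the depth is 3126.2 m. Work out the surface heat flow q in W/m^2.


Step 1: grad = (T_d - T_surf)/d * 1000 = (335.48 - 24.968)/3126.2 * 1000 = 99.32570 deg C/km
Step 2: q = k * grad / 1000 = 2.787 * 99.32570 / 1000 = 0.27682 W/m^2
q = 0.27682 W/m^2


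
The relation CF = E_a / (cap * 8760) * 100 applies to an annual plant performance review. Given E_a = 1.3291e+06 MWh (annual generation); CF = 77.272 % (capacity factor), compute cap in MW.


cap = E_a / (CF/100 * 8760)
cap = 1.3291e+06 / (77.272/100 * 8760)
cap = 196.35 MW


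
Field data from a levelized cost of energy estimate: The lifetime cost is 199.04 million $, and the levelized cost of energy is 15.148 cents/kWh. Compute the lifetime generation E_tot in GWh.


E_tot = C_tot / LCOE * 100
E_tot = 199.04 / 15.148 * 100
E_tot = 1314.0 GWh


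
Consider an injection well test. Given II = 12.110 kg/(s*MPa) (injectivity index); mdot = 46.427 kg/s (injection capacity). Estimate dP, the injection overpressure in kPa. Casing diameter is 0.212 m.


dP = mdot * 1000 / II
dP = 46.427 * 1000 / 12.110
dP = 3833.8 kPa


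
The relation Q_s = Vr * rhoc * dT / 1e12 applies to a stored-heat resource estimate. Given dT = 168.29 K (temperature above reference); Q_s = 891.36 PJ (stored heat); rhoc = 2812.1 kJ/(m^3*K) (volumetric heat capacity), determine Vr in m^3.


Vr = Q_s * 1e12 / (rhoc * dT)
Vr = 891.36 * 1e12 / (2812.1 * 168.29)
Vr = 1.8835e+09 m^3


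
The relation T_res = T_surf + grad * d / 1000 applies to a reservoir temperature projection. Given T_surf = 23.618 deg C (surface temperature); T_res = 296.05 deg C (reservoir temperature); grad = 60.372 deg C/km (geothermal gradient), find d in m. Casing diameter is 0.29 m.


d = (T_res - T_surf) / grad * 1000
d = (296.05 - 23.618) / 60.372 * 1000
d = 4512.6 m


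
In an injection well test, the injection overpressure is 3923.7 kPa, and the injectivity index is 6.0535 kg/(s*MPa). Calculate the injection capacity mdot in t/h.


mdot = II * dP / 1000
mdot = 6.0535 * 3923.7 / 1000
mdot = 23.75212 kg/s
Convert: 23.75212 kg/s * 3.6 = 85.508 t/h
mdot = 85.508 t/h


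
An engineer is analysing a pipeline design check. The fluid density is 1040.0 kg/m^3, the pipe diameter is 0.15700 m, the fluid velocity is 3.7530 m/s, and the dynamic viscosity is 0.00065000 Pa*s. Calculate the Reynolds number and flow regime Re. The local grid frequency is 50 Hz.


Step 1: Re = rho*vel*D/mu = 1040.0*3.753*0.157/0.00065 = 9.4275e+05
Step 2: Re = 9.4275e+05 > 4000, so flow is turbulent.
Re = 9.4275e+05 (turbulent)


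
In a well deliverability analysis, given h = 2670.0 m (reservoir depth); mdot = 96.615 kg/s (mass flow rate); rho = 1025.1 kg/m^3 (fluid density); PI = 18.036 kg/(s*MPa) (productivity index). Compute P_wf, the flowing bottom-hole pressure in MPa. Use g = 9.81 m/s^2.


Step 1: P_i = rho*g*h/1e6 = 1025.1*9.81*2670.0/1e6 = 26.85014 MPa
Step 2: P_wf = P_i - mdot/PI = 26.85014 - 96.615/18.036 = 21.493 MPa
P_wf = 21.493 MPa


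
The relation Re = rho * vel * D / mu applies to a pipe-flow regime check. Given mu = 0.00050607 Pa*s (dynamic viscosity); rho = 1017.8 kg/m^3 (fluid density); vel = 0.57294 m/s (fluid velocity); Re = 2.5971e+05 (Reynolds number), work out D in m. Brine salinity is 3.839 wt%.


D = Re * mu / (rho * vel)
D = 2.5971e+05 * 0.00050607 / (1017.8 * 0.57294)
D = 0.22539 m


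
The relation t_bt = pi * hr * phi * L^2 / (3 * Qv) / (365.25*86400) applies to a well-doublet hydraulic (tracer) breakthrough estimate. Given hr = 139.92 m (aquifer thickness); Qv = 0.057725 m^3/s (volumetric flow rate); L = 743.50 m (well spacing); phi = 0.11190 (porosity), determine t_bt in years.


t_bt = pi * hr * phi * L^2 / (3 * Qv) / (365.25*86400)
t_bt = pi * 139.92 * 0.11190 * 743.50^2 / (3 * 0.057725) / (365.25*86400)
t_bt = 4.9755 years


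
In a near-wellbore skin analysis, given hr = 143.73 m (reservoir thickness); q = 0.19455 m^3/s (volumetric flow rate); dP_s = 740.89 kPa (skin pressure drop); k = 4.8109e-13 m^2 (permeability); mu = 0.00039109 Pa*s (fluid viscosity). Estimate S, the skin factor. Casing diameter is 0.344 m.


S = dP_s * 1000 * 2*pi*k*hr / (q*mu)
S = 740.89 * 1000 * 2*pi*4.8109e-13*143.73 / (0.19455*0.00039109)
S = 4.2306


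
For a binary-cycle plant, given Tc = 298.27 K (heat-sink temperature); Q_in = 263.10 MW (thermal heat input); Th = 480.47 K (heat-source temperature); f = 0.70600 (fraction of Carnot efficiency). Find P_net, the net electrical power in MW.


Step 1: eta = (1 - Tc/Th)*f = (1 - 298.27/480.47)*0.706 = 0.2677237
Step 2: P_net = eta * Q_in = 0.2677237 * 263.1 = 70.438 MW
P_net = 70.438 MW


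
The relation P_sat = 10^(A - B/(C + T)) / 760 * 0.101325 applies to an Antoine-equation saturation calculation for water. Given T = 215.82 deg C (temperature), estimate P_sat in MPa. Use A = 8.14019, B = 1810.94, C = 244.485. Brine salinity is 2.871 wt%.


P_sat = 10^(A - B/(C + T)) / 760 * 0.101325
P_sat = 10^(8.14019 - 1810.94/(244.485 + 215.82)) / 760 * 0.101325
P_sat = 2.1423 MPa
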